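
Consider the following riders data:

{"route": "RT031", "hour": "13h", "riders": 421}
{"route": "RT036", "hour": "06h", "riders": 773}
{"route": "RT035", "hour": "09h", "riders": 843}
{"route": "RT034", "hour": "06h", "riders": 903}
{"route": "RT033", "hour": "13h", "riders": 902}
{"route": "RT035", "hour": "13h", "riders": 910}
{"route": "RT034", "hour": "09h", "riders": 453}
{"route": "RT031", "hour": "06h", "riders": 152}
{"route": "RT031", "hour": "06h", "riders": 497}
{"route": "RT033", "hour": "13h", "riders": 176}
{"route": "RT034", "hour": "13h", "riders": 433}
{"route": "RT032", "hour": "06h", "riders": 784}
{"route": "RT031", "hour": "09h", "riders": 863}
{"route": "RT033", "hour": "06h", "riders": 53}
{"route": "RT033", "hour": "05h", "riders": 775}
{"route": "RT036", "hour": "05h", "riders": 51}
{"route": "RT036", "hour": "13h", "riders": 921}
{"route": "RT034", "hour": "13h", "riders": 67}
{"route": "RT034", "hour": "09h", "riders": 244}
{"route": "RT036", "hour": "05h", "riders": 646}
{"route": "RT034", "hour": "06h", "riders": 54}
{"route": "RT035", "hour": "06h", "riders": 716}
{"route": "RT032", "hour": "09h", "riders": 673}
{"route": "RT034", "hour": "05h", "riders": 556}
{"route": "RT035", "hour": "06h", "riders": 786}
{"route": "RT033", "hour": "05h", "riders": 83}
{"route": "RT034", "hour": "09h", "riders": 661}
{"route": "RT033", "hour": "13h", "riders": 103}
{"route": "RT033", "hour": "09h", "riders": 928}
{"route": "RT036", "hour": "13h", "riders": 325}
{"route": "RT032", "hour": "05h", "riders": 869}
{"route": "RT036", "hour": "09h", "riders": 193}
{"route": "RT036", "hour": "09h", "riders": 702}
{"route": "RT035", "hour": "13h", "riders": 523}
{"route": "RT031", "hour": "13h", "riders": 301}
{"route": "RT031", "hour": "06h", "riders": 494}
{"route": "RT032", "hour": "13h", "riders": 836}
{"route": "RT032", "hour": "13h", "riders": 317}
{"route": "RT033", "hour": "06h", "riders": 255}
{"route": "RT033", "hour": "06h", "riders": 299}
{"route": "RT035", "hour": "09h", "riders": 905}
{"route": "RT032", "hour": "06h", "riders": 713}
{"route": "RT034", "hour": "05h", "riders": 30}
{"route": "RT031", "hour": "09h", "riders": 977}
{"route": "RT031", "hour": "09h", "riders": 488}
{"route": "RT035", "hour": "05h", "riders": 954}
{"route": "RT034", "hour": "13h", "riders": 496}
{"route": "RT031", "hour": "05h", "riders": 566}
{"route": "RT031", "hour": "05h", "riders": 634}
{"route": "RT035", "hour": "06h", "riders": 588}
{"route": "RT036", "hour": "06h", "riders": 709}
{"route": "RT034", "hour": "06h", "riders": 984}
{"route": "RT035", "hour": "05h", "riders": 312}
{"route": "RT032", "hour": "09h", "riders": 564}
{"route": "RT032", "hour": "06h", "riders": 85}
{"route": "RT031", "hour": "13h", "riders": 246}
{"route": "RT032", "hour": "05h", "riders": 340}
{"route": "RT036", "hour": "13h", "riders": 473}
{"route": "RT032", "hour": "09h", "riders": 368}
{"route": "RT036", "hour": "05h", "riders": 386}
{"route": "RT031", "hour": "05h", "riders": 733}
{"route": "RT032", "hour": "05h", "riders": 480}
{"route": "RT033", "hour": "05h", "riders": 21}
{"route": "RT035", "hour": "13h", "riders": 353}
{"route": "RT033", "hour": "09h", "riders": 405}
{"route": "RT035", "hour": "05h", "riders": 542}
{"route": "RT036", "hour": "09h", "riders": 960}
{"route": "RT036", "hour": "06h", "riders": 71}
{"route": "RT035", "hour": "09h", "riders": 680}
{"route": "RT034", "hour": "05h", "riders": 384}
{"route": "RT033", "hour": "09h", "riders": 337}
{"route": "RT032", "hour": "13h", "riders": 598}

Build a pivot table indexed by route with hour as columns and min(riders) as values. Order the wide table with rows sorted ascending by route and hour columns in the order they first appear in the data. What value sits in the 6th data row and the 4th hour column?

51

With rows sorted ascending by route, row 6 is route=RT036. hour columns in first-appearance order: 13h, 06h, 09h, 05h; column 4 is 05h.
Long rows with route=RT036, hour=05h: min(51, 646, 386) = 51.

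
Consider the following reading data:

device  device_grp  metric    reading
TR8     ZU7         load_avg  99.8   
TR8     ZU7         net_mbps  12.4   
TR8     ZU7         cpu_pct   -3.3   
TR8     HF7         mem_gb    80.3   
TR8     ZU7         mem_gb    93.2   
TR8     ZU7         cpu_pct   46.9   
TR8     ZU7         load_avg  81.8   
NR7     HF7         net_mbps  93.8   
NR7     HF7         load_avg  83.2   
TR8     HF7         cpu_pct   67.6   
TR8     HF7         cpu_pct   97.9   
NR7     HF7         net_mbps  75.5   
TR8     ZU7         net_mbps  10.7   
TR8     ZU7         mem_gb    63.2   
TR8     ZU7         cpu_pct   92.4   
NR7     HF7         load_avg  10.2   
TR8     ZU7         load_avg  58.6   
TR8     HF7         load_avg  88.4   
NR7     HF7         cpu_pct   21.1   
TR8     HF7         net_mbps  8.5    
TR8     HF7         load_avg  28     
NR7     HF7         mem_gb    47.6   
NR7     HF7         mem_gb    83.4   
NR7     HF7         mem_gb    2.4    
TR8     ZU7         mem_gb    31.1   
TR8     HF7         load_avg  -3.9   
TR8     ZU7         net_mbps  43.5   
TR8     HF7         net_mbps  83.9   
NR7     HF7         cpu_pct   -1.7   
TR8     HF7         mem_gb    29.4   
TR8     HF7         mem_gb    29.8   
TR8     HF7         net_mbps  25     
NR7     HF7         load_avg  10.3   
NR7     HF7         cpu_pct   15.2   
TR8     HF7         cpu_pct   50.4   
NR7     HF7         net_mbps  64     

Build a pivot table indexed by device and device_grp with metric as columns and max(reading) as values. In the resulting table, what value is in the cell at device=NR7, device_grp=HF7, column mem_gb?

83.4

Rows with device=NR7, device_grp=HF7 and metric=mem_gb: reading values are 47.6, 83.4, 2.4.
max(47.6, 83.4, 2.4) = 83.4.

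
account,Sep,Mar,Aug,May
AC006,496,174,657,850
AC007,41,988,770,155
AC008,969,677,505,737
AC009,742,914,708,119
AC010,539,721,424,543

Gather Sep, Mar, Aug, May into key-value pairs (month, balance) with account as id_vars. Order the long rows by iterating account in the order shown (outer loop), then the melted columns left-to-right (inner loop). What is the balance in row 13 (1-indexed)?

742

20 rows total (5 × 4). Row 13: index ⌊(13-1)/4⌋ = 3 into account → AC009; (13-1) mod 4 = 0 into the melted columns → Sep.
So row 13 is (AC009, Sep, 742); balance = 742.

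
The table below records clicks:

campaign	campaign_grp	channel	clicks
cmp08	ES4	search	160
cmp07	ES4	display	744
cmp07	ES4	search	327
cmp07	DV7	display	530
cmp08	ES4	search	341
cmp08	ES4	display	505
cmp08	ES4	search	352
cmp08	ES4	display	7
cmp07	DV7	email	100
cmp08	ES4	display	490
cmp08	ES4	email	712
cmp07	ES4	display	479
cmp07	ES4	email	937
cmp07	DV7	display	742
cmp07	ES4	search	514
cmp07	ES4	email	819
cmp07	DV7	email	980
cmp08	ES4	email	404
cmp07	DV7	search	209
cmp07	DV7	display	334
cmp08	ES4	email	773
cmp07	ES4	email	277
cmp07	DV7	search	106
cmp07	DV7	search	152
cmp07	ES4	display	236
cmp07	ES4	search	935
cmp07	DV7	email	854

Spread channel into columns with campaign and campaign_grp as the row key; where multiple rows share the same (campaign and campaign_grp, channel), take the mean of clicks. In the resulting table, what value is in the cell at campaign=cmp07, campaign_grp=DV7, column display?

Rows with campaign=cmp07, campaign_grp=DV7 and channel=display: clicks values are 530, 742, 334.
(530 + 742 + 334) / 3 = 535.33.

535.33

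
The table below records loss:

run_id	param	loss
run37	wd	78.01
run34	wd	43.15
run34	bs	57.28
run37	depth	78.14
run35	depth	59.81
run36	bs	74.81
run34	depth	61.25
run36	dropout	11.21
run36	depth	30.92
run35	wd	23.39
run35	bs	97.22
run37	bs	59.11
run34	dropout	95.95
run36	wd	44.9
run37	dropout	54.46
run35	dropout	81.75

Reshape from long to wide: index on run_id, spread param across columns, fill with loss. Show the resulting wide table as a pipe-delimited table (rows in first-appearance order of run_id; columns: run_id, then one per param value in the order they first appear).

Columns: run_id plus the 4 distinct param values (wd, bs, depth, dropout).
For example, row run37 column wd takes loss=78.01 from the long row (run37, wd).

| run_id | wd | bs | depth | dropout |
| run37 | 78.01 | 59.11 | 78.14 | 54.46 |
| run34 | 43.15 | 57.28 | 61.25 | 95.95 |
| run35 | 23.39 | 97.22 | 59.81 | 81.75 |
| run36 | 44.9 | 74.81 | 30.92 | 11.21 |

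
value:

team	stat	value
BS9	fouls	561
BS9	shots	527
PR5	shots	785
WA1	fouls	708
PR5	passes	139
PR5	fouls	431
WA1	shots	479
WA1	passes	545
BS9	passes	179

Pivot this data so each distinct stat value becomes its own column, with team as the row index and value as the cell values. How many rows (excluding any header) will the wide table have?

3

3 distinct team values → 3 rows.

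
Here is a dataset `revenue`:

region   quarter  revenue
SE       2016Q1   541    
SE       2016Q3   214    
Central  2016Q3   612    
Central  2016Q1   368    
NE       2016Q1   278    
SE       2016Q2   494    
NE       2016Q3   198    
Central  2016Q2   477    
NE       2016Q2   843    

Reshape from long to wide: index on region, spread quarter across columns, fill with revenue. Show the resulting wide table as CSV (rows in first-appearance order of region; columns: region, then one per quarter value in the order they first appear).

region,2016Q1,2016Q3,2016Q2
SE,541,214,494
Central,368,612,477
NE,278,198,843

Columns: region plus the 3 distinct quarter values (2016Q1, 2016Q3, 2016Q2).
For example, row SE column 2016Q1 takes revenue=541 from the long row (SE, 2016Q1).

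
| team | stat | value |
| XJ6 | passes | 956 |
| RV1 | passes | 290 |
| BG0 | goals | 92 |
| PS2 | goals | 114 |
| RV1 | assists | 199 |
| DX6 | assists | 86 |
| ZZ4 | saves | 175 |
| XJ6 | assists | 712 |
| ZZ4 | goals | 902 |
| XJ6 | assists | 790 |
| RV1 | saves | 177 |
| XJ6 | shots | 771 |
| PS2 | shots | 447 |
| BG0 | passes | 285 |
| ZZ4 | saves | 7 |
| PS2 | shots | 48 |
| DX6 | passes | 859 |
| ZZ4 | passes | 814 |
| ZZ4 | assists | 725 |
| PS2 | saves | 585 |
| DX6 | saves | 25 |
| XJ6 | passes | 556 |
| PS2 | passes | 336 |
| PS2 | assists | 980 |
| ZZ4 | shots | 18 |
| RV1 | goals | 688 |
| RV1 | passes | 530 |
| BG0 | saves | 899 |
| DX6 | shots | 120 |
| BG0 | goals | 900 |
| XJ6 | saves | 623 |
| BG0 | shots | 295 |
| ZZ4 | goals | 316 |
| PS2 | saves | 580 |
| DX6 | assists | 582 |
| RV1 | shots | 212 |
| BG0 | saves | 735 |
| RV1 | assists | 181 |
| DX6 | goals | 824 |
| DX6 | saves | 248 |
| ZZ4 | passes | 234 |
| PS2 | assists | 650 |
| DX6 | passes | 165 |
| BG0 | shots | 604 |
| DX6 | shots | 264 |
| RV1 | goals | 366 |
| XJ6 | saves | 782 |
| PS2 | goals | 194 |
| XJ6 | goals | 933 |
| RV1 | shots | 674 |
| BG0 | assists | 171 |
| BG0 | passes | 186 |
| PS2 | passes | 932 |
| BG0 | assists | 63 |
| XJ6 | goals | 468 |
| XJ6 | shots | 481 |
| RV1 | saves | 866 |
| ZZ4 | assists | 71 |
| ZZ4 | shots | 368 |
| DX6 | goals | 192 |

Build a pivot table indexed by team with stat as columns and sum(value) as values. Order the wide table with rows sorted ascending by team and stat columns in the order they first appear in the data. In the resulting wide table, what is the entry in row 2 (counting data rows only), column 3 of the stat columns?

668

With rows sorted ascending by team, row 2 is team=DX6. stat columns in first-appearance order: passes, goals, assists, saves, shots; column 3 is assists.
Long rows with team=DX6, stat=assists: 86 + 582 = 668.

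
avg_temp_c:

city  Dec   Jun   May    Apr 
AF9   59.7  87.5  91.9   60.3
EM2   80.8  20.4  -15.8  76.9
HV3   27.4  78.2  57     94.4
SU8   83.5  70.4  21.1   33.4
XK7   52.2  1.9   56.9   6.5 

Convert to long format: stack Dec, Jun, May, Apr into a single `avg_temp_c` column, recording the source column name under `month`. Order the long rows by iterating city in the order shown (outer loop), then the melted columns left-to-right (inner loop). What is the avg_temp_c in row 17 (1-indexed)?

20 rows total (5 × 4). Row 17: index ⌊(17-1)/4⌋ = 4 into city → XK7; (17-1) mod 4 = 0 into the melted columns → Dec.
So row 17 is (XK7, Dec, 52.2); avg_temp_c = 52.2.

52.2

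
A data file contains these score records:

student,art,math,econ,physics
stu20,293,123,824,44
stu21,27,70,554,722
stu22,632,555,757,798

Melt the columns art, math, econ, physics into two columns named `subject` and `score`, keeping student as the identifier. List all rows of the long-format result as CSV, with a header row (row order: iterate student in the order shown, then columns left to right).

Each (student, column) pair becomes one row: 3 × 4 = 12 rows.
For example, (stu20, art) → score=293.

student,subject,score
stu20,art,293
stu20,math,123
stu20,econ,824
stu20,physics,44
stu21,art,27
stu21,math,70
stu21,econ,554
stu21,physics,722
stu22,art,632
stu22,math,555
stu22,econ,757
stu22,physics,798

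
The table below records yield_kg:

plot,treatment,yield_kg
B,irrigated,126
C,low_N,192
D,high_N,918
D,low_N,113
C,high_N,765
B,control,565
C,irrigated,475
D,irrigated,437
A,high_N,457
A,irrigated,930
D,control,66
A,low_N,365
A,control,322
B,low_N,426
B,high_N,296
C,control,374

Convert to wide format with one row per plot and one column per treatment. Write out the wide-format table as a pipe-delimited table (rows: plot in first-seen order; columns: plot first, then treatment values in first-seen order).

Columns: plot plus the 4 distinct treatment values (irrigated, low_N, high_N, control).
For example, row B column irrigated takes yield_kg=126 from the long row (B, irrigated).

| plot | irrigated | low_N | high_N | control |
| B | 126 | 426 | 296 | 565 |
| C | 475 | 192 | 765 | 374 |
| D | 437 | 113 | 918 | 66 |
| A | 930 | 365 | 457 | 322 |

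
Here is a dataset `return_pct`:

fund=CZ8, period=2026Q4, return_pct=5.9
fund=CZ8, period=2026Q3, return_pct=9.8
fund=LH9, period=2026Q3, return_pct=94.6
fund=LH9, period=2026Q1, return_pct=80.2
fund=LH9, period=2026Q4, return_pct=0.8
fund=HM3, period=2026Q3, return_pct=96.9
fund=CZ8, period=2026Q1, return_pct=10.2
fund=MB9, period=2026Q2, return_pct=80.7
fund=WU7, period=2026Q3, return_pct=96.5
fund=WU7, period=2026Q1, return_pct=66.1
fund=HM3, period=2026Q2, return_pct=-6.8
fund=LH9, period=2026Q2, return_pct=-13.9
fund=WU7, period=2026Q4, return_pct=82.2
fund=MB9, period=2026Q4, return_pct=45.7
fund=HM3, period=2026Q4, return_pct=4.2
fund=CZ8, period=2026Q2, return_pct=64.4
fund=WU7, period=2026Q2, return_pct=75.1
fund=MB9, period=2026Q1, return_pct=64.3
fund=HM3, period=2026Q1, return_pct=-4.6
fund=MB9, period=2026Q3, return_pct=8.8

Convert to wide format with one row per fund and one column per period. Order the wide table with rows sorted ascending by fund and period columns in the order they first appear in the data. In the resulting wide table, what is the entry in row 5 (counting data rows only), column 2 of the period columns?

96.5

With rows sorted ascending by fund, row 5 is fund=WU7. period columns in first-appearance order: 2026Q4, 2026Q3, 2026Q1, 2026Q2; column 2 is 2026Q3.
Long rows with fund=WU7, period=2026Q3: return_pct = 96.5.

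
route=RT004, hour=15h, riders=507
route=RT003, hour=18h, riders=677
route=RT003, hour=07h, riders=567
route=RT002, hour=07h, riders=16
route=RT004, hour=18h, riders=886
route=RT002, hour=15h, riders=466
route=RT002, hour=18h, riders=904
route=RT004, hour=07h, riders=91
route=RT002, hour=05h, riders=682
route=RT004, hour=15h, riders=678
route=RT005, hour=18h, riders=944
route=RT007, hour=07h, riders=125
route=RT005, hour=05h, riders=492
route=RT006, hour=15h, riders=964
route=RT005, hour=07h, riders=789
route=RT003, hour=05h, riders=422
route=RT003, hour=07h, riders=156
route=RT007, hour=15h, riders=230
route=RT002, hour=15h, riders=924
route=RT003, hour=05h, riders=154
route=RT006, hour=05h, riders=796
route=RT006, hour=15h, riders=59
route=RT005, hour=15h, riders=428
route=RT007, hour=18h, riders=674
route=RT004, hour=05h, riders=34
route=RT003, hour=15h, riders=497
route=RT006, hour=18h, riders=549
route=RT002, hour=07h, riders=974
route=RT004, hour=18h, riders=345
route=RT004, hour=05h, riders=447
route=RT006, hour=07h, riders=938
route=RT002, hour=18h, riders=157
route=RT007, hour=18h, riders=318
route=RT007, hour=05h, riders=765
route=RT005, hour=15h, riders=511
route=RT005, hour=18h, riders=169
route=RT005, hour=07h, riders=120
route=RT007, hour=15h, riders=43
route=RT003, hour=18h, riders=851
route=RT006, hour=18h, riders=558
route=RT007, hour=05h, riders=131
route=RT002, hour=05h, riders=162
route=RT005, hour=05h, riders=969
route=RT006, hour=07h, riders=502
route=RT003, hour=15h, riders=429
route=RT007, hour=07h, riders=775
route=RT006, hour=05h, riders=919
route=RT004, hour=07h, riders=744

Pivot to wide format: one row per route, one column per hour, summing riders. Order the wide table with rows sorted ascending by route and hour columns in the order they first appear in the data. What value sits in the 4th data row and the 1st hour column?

939

With rows sorted ascending by route, row 4 is route=RT005. hour columns in first-appearance order: 15h, 18h, 07h, 05h; column 1 is 15h.
Long rows with route=RT005, hour=15h: 428 + 511 = 939.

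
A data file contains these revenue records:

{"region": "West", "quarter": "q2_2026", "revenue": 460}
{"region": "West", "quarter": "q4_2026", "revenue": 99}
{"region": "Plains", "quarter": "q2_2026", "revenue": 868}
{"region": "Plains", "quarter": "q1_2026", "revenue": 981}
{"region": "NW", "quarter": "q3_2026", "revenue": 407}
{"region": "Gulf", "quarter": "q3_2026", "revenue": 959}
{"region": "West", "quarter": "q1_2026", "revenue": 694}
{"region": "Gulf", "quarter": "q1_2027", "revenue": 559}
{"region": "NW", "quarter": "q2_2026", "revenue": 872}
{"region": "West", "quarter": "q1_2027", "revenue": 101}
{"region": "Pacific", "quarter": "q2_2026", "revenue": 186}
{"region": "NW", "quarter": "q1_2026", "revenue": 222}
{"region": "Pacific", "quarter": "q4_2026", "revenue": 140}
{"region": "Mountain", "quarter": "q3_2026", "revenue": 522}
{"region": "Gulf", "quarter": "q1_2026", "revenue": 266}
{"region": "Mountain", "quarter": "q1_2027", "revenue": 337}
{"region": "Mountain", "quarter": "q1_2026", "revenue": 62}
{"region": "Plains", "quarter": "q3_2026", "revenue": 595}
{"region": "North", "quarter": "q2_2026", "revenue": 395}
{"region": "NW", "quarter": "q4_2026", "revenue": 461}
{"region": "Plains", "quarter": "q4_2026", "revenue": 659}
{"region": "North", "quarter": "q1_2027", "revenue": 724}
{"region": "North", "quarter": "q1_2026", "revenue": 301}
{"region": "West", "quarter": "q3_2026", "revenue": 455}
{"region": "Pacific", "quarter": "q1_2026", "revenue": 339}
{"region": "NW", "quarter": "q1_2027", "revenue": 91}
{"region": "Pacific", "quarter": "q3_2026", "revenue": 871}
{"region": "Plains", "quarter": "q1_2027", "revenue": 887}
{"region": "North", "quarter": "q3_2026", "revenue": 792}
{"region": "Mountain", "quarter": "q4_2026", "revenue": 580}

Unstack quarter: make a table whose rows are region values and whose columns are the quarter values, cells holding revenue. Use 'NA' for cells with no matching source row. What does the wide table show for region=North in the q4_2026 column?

NA

No long-format row has region=North and quarter=q4_2026, so the cell is NA.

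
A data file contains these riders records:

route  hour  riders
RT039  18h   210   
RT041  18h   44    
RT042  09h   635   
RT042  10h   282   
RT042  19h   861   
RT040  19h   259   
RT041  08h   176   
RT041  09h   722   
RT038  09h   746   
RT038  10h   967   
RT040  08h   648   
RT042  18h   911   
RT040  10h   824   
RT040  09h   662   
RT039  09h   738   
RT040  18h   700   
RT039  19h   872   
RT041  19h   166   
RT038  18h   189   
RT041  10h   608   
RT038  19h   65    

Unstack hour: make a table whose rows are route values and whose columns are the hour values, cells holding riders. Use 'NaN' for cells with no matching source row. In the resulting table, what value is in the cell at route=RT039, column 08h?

No long-format row has route=RT039 and hour=08h, so the cell is NaN.

NaN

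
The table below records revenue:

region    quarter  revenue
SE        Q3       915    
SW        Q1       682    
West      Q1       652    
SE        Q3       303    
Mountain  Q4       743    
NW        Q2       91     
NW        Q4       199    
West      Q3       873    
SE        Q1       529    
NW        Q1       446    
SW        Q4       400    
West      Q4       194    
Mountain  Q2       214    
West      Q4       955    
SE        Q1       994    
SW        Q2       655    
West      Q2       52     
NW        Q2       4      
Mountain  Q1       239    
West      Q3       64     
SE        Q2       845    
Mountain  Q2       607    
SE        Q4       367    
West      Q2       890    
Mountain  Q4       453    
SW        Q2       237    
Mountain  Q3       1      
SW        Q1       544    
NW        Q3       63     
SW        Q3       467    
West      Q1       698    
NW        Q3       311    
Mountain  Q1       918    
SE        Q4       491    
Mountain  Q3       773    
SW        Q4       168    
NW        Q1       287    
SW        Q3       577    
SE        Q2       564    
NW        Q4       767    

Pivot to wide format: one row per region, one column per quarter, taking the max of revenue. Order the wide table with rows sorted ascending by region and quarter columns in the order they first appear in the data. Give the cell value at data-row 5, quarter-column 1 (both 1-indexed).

873

With rows sorted ascending by region, row 5 is region=West. quarter columns in first-appearance order: Q3, Q1, Q4, Q2; column 1 is Q3.
Long rows with region=West, quarter=Q3: max(873, 64) = 873.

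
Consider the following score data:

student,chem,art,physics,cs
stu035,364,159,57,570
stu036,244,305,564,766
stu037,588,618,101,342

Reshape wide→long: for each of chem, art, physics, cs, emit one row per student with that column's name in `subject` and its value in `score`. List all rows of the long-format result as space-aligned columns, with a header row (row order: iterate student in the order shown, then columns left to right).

student  subject  score
stu035   chem     364  
stu035   art      159  
stu035   physics  57   
stu035   cs       570  
stu036   chem     244  
stu036   art      305  
stu036   physics  564  
stu036   cs       766  
stu037   chem     588  
stu037   art      618  
stu037   physics  101  
stu037   cs       342  

Each (student, column) pair becomes one row: 3 × 4 = 12 rows.
For example, (stu035, chem) → score=364.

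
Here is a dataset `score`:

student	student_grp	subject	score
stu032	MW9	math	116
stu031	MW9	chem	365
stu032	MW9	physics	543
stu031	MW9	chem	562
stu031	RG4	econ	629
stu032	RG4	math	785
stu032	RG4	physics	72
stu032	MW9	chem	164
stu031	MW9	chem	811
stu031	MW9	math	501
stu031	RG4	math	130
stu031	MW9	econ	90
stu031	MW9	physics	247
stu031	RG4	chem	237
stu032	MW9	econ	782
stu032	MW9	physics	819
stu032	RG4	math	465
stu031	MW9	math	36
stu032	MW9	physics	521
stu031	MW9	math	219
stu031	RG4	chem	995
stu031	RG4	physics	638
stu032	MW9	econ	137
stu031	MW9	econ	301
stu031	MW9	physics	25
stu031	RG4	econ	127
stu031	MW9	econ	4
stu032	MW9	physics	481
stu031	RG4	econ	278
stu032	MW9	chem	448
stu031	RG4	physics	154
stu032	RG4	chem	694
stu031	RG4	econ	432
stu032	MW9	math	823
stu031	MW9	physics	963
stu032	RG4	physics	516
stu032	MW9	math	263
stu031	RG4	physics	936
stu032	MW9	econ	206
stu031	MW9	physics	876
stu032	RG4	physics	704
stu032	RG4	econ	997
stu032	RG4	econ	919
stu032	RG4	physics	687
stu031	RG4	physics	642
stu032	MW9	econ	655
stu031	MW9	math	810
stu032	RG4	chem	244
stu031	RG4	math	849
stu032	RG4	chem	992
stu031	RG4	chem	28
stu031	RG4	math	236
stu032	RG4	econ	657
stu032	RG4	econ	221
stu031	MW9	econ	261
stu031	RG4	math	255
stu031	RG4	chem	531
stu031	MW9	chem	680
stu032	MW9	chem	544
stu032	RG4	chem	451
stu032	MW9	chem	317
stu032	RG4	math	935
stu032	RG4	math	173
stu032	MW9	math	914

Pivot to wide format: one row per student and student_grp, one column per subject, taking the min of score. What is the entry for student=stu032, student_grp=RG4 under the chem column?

Rows with student=stu032, student_grp=RG4 and subject=chem: score values are 694, 244, 992, 451.
min(694, 244, 992, 451) = 244.

244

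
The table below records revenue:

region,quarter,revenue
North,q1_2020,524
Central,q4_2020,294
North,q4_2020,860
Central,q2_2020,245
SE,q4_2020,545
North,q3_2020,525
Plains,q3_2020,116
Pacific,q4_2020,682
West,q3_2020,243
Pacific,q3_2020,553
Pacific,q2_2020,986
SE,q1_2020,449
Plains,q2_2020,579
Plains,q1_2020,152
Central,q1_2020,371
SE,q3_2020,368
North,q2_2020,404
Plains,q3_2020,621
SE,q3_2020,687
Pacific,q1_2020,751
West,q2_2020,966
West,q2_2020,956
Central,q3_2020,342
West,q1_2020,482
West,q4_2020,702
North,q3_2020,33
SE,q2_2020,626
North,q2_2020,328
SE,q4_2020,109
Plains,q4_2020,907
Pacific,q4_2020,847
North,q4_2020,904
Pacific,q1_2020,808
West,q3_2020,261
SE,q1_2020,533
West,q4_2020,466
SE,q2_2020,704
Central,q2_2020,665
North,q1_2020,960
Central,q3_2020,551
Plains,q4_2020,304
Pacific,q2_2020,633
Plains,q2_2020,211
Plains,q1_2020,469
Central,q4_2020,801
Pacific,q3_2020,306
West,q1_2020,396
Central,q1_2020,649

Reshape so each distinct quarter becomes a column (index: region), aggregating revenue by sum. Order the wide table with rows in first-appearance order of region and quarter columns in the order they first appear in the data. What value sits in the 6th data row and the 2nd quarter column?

1168

With rows in first-appearance order of region, row 6 is region=West. quarter columns in first-appearance order: q1_2020, q4_2020, q2_2020, q3_2020; column 2 is q4_2020.
Long rows with region=West, quarter=q4_2020: 702 + 466 = 1168.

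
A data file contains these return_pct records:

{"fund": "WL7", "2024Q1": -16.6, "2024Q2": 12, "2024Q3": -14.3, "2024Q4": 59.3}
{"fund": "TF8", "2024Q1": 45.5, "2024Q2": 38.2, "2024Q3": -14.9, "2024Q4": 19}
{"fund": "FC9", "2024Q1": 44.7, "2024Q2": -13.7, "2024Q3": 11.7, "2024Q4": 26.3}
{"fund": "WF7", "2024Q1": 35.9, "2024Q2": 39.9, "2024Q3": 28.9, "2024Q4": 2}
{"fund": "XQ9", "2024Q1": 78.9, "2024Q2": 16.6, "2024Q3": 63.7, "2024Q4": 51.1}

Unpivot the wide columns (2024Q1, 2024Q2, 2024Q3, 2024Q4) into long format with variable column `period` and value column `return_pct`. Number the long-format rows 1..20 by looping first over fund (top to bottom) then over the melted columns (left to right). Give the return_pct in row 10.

-13.7

20 rows total (5 × 4). Row 10: index ⌊(10-1)/4⌋ = 2 into fund → FC9; (10-1) mod 4 = 1 into the melted columns → 2024Q2.
So row 10 is (FC9, 2024Q2, -13.7); return_pct = -13.7.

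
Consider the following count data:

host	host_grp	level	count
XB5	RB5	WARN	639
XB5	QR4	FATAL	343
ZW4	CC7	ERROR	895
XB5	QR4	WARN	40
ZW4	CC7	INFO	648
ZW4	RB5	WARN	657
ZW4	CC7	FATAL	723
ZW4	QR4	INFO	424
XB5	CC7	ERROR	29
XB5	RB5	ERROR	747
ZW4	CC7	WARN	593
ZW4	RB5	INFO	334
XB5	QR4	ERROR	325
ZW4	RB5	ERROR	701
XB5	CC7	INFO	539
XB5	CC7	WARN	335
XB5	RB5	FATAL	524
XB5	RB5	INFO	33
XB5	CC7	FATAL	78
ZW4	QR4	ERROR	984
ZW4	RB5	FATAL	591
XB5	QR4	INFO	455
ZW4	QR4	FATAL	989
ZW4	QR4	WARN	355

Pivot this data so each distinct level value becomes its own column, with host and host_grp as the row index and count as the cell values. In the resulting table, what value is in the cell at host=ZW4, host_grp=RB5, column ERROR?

Wide layout: rows indexed by host and host_grp, columns are the 4 distinct level values (WARN, FATAL, ERROR, INFO).
Cell (host=ZW4, host_grp=RB5, level=ERROR) draws from the long row where host=ZW4, host_grp=RB5 and level=ERROR, which has count=701.

701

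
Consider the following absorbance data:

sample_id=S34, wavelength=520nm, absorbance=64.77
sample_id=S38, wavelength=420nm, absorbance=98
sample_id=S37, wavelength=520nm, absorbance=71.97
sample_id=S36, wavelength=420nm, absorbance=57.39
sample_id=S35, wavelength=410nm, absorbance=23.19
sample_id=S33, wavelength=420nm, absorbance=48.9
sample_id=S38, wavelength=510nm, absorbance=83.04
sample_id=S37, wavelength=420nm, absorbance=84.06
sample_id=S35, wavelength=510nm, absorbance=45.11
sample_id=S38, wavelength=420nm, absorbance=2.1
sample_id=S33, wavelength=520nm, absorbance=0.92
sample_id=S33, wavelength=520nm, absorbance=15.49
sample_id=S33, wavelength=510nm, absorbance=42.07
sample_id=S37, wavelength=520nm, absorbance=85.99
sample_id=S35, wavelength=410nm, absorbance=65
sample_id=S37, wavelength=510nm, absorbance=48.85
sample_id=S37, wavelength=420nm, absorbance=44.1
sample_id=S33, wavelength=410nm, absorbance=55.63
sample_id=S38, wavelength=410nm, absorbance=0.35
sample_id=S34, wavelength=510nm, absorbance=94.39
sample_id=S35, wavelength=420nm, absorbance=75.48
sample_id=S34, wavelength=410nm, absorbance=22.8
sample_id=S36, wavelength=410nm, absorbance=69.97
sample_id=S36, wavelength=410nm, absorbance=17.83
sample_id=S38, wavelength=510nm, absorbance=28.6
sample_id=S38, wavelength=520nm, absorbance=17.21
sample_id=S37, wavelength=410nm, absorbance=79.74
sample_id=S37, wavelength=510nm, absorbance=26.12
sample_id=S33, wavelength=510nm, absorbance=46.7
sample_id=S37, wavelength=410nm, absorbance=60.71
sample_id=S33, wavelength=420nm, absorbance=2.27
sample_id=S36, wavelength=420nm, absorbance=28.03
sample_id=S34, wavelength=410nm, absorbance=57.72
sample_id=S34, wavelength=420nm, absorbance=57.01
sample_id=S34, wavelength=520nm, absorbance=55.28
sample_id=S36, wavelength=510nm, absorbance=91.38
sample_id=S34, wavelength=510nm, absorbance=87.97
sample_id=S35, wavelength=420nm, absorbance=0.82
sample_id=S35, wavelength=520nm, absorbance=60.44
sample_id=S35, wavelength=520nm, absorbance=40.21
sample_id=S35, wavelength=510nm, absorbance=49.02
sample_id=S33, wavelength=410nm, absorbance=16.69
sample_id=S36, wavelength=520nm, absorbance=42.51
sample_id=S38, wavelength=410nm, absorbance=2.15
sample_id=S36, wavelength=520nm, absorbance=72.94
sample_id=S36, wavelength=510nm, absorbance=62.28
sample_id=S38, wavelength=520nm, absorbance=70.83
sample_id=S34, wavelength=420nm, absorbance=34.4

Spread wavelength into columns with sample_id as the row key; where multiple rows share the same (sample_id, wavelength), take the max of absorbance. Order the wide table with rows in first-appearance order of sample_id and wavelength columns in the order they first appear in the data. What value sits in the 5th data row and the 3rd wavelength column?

65

With rows in first-appearance order of sample_id, row 5 is sample_id=S35. wavelength columns in first-appearance order: 520nm, 420nm, 410nm, 510nm; column 3 is 410nm.
Long rows with sample_id=S35, wavelength=410nm: max(23.19, 65) = 65.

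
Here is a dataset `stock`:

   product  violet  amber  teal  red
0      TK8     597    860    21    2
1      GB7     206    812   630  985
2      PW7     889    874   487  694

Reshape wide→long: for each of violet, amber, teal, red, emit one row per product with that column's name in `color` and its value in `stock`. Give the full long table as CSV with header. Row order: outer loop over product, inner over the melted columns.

Each (product, column) pair becomes one row: 3 × 4 = 12 rows.
For example, (TK8, violet) → stock=597.

product,color,stock
TK8,violet,597
TK8,amber,860
TK8,teal,21
TK8,red,2
GB7,violet,206
GB7,amber,812
GB7,teal,630
GB7,red,985
PW7,violet,889
PW7,amber,874
PW7,teal,487
PW7,red,694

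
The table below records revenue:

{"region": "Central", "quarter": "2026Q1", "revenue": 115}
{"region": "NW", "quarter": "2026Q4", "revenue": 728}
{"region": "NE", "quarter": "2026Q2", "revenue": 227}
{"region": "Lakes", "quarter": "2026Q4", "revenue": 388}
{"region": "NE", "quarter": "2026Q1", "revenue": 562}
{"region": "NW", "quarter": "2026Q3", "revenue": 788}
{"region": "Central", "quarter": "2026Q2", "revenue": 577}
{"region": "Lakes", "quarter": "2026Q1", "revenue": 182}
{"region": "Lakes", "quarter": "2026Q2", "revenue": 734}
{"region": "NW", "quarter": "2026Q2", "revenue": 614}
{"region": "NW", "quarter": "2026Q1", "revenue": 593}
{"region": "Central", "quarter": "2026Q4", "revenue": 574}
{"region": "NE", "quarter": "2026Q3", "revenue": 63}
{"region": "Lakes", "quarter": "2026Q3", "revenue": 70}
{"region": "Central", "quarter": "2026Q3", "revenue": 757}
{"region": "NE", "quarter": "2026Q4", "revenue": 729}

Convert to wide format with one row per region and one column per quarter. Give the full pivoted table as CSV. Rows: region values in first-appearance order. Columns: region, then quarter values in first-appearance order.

Columns: region plus the 4 distinct quarter values (2026Q1, 2026Q4, 2026Q2, 2026Q3).
For example, row Central column 2026Q1 takes revenue=115 from the long row (Central, 2026Q1).

region,2026Q1,2026Q4,2026Q2,2026Q3
Central,115,574,577,757
NW,593,728,614,788
NE,562,729,227,63
Lakes,182,388,734,70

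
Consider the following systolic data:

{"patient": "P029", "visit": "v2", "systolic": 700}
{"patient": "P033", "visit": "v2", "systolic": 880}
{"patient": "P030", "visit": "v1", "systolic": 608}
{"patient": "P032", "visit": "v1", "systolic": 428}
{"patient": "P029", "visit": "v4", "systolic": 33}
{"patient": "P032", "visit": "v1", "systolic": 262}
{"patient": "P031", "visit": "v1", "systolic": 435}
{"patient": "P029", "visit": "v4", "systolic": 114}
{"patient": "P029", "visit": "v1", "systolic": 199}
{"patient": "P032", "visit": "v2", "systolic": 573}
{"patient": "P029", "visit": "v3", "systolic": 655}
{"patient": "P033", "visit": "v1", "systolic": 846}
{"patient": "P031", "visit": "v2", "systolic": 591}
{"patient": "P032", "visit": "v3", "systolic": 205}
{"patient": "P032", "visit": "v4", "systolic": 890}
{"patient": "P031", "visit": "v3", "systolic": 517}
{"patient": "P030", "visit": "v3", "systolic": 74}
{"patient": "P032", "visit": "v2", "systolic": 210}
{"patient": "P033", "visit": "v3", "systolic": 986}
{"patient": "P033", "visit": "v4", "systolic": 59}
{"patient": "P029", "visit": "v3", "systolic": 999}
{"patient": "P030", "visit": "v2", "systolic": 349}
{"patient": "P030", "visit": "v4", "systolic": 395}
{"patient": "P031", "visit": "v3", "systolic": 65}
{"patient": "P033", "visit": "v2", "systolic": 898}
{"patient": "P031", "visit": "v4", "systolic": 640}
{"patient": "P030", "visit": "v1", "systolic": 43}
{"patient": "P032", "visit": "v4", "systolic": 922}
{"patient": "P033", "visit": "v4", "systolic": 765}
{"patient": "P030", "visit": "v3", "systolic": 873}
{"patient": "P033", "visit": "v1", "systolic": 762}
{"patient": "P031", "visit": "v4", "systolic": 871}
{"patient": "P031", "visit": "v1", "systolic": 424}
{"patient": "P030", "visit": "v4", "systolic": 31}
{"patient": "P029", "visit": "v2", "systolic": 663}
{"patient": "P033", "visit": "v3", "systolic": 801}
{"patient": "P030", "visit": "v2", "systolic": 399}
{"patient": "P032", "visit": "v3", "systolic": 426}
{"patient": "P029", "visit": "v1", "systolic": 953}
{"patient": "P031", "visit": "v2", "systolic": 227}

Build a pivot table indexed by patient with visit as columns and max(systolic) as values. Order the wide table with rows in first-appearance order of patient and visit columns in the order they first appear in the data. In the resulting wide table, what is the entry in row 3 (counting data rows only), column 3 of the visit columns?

With rows in first-appearance order of patient, row 3 is patient=P030. visit columns in first-appearance order: v2, v1, v4, v3; column 3 is v4.
Long rows with patient=P030, visit=v4: max(395, 31) = 395.

395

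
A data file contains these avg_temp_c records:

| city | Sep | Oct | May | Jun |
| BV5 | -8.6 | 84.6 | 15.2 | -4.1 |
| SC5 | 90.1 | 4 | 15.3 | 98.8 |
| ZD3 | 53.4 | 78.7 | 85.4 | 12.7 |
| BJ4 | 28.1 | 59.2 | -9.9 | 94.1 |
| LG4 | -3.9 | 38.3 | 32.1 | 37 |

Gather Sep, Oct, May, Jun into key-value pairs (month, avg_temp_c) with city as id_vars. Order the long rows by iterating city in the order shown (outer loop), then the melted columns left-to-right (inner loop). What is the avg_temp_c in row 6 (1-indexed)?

20 rows total (5 × 4). Row 6: index ⌊(6-1)/4⌋ = 1 into city → SC5; (6-1) mod 4 = 1 into the melted columns → Oct.
So row 6 is (SC5, Oct, 4); avg_temp_c = 4.

4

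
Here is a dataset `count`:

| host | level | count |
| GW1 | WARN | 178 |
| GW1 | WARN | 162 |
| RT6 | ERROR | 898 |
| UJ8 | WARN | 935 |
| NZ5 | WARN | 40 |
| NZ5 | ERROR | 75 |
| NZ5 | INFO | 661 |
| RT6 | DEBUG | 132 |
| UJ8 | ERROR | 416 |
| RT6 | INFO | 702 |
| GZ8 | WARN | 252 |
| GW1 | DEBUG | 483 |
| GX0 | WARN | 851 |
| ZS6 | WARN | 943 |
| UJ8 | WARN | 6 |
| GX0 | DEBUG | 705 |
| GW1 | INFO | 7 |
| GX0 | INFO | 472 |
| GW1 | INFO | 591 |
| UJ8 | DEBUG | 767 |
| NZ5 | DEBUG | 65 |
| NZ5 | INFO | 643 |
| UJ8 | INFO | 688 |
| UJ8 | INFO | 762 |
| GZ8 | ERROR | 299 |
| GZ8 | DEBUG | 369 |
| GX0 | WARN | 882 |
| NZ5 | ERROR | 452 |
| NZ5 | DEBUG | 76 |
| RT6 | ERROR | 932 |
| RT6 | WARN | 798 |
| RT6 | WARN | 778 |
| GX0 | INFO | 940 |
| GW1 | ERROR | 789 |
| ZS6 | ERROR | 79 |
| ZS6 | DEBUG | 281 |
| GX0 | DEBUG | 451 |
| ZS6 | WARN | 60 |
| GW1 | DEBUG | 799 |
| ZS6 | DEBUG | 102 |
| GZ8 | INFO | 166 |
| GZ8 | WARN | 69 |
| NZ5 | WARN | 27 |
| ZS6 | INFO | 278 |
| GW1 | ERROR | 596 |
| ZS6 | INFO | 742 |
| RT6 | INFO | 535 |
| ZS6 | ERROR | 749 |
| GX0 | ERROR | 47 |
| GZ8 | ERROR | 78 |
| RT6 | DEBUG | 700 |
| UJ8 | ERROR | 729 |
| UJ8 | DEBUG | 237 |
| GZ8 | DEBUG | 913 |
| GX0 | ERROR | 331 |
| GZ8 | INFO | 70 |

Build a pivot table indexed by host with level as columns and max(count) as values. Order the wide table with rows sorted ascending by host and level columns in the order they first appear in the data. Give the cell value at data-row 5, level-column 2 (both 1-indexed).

932

With rows sorted ascending by host, row 5 is host=RT6. level columns in first-appearance order: WARN, ERROR, INFO, DEBUG; column 2 is ERROR.
Long rows with host=RT6, level=ERROR: max(898, 932) = 932.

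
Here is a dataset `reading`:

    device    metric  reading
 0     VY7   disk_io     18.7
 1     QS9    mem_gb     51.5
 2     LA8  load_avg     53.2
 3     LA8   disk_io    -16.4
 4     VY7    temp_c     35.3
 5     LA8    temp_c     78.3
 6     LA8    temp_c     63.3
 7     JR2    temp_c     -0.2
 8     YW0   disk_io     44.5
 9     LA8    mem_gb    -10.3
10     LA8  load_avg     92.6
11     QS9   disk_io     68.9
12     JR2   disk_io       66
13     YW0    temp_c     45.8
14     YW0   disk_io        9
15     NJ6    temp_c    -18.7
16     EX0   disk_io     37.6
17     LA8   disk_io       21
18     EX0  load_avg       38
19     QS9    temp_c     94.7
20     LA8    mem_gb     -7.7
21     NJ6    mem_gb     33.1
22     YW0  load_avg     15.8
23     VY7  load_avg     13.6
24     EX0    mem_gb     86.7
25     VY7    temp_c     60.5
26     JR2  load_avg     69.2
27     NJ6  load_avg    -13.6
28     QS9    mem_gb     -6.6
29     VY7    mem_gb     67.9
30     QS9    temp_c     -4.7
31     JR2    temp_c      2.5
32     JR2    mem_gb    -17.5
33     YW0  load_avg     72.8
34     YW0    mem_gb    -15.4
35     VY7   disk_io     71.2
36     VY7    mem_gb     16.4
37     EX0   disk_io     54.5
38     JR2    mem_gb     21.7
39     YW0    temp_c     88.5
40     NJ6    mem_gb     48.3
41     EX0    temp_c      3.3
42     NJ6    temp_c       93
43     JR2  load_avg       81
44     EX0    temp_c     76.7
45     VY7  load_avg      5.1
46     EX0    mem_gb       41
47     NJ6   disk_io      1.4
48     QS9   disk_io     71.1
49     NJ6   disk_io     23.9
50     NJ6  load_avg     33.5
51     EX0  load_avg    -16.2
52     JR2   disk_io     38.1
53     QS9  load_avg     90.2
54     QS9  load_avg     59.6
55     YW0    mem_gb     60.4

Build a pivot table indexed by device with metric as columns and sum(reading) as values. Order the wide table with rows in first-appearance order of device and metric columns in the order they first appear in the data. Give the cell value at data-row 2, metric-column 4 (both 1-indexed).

90

With rows in first-appearance order of device, row 2 is device=QS9. metric columns in first-appearance order: disk_io, mem_gb, load_avg, temp_c; column 4 is temp_c.
Long rows with device=QS9, metric=temp_c: 94.7 + -4.7 = 90.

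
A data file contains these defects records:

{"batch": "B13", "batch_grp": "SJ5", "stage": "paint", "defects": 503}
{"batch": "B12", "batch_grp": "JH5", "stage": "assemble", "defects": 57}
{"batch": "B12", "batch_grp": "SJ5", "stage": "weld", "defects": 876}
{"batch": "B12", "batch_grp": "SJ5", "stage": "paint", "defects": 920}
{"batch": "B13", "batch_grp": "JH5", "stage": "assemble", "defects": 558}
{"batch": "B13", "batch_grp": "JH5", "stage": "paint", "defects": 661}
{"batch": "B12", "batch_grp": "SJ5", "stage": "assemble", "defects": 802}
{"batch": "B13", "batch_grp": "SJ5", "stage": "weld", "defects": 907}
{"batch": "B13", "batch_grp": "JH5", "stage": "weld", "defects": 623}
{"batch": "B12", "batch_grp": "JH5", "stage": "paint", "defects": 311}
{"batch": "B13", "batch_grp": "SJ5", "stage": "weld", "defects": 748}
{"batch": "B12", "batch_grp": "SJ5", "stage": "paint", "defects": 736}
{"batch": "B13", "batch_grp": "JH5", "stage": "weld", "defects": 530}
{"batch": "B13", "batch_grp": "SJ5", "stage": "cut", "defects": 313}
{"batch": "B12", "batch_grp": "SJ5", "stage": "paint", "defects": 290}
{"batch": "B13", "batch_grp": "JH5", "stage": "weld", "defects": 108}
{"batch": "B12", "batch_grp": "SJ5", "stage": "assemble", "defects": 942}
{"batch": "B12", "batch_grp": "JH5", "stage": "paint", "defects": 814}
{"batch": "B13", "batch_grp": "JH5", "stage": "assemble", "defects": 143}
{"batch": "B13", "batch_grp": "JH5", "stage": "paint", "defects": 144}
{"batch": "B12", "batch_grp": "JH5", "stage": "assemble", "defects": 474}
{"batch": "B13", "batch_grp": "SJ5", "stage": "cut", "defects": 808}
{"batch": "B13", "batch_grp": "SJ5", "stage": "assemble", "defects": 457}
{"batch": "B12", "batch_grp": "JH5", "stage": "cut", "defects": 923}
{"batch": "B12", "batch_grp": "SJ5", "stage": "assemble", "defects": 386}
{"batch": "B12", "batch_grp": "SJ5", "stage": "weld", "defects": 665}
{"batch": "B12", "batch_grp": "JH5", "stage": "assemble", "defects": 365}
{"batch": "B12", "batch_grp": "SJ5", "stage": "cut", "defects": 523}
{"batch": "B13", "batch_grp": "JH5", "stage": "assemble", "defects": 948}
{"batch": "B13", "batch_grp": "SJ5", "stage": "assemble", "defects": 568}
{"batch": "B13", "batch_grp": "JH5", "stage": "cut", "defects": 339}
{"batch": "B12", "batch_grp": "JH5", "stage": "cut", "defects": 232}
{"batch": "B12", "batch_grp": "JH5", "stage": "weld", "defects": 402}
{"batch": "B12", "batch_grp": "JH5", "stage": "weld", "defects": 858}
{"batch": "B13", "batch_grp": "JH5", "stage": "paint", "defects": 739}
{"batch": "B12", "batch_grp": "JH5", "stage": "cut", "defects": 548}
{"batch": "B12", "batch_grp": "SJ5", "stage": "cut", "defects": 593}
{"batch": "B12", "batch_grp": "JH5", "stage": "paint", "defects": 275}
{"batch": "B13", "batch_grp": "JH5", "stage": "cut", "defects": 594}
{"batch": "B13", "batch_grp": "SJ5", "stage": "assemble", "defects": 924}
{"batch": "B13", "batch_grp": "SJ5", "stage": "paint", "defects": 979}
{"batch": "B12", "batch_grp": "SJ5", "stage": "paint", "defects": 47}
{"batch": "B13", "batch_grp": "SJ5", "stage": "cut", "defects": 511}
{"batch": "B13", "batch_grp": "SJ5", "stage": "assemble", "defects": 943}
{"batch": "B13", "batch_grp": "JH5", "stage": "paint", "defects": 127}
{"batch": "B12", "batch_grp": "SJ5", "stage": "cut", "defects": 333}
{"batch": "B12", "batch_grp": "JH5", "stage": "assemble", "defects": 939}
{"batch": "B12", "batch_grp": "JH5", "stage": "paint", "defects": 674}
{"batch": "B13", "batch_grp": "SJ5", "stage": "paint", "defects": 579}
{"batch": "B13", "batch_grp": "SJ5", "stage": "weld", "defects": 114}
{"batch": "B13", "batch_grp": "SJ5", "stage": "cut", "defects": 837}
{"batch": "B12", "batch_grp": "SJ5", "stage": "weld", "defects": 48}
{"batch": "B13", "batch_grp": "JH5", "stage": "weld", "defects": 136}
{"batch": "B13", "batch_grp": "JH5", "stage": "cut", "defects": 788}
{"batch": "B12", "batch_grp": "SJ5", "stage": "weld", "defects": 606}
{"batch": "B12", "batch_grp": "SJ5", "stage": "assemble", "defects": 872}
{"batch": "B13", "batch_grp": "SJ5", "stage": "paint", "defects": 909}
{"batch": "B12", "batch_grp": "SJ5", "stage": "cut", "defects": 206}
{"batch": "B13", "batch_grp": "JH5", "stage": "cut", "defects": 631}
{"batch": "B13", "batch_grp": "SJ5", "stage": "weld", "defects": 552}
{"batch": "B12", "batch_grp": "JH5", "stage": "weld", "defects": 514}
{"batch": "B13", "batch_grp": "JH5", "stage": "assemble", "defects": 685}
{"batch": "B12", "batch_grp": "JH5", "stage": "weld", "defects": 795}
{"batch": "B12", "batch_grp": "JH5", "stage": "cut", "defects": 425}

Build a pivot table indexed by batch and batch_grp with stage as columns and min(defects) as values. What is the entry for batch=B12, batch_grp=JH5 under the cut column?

232

Rows with batch=B12, batch_grp=JH5 and stage=cut: defects values are 923, 232, 548, 425.
min(923, 232, 548, 425) = 232.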